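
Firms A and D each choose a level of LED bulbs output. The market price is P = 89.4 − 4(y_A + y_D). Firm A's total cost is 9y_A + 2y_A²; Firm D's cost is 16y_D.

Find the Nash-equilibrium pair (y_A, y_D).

4.37, 6.99

Firm A's profit: π = y_A(89.4 − 4(y_A + y_D)) − 9y_A − 2y_A².
∂π/∂y_A = 80.4 − 12y_A − 4y_D = 0, so y_A = 6.7 − (1/3)y_D.
For D: ∂π/∂y_D = 73.4 − 8y_D − 4y_A = 0 ⇒ y_D = 9.175 − 0.5y_A.
Solving the two reaction functions simultaneously: (1 − (−1/3)(−0.5))y_A = 6.7 − (1/3)·9.175, so (5/6)y_A = 437/120 and y_A = 4.37.
Then y_D = 9.175 − 0.5·4.37 = 6.99.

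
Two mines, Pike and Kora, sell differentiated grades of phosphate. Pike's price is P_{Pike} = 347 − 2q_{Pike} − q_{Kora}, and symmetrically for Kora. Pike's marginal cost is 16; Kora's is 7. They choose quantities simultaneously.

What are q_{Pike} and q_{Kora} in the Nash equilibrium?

Mine Pike's profit: π = q_{Pike}(347 − 2q_{Pike} − q_{Kora}) − 16q_{Pike}.
∂π/∂q_{Pike} = 331 − 4q_{Pike} − q_{Kora} = 0 ⇒ q_{Pike} = 82.75 − 0.25q_{Kora}.
Similarly q_{Kora} = 85 − 0.25q_{Pike}.
Substituting the second reaction function into the first: q_{Pike} = 82.75 − 0.25(85 − 0.25q_{Pike}), which gives 0.9375q_{Pike} = 61.5 ⇒ q_{Pike} = 65.6.
Then q_{Kora} = 85 − 0.25·65.6 = 68.6.

65.6, 68.6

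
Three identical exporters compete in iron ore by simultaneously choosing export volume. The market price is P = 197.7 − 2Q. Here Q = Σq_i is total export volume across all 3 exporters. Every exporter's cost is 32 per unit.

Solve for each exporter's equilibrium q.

20.7125

A representative exporter's profit is π_i = q_i(197.7 − 2Q) − 32q_i, with Q = q_i + Σ_{j≠i} q_j.
First-order condition: 165.7 − 4q_i − 2Σ_{j≠i} q_j = 0.
With identical exporters, set every q_j = q: then 165.7 − 4q − 4q = 0, i.e. q = 165.7/8 = 20.7125.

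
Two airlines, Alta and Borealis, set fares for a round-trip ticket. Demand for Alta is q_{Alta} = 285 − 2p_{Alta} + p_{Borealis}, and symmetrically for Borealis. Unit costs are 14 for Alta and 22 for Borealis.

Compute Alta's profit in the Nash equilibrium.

Alta's profit: π = (p_{Alta} − 14)(285 − 2p_{Alta} + p_{Borealis}).
∂π/∂p_{Alta} = 313 − 4p_{Alta} + p_{Borealis} = 0 ⇒ p_{Alta} = 78.25 + 0.25p_{Borealis}.
Similarly p_{Borealis} = 82.25 + 0.25p_{Alta}.
Substituting the second reaction function into the first: p_{Alta} = 78.25 + 0.25(82.25 + 0.25p_{Alta}), which gives 0.9375p_{Alta} = 98.8125 ⇒ p_{Alta} = 105.4.
Then p_{Borealis} = 82.25 + 0.25·105.4 = 108.6.
q_{Alta} = 285 − 2·105.4 + 108.6 = 182.8.
Profit = (105.4 − 14)·182.8 = 16707.92.

16707.92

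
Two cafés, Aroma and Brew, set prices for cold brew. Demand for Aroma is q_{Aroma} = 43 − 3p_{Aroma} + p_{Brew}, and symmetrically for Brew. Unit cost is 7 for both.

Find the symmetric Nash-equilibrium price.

12.8

Aroma's profit: π = (p_{Aroma} − 7)(43 − 3p_{Aroma} + p_{Brew}).
∂π/∂p_{Aroma} = 64 − 6p_{Aroma} + p_{Brew} = 0 ⇒ p_{Aroma} = 32/3 + (1/6)p_{Brew}.
By symmetry p_{Brew} = p_{Aroma}; substituting into the reaction function, (5/6)p_{Aroma} = 32/3 and p_{Aroma} = 12.8.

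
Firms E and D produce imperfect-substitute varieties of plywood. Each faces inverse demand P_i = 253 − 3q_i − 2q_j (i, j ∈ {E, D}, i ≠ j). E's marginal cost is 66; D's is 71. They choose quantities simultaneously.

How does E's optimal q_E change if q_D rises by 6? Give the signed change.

Firm E's profit: π = q_E(253 − 3q_E − 2q_D) − 66q_E.
∂π/∂q_E = 187 − 6q_E − 2q_D = 0 ⇒ q_E = 187/6 − (1/3)q_D.
The reaction-function slope is −1/3, so a 6-unit rise in q_D moves q_E by −1/3 × 6 = −2. E's best response falls — the actions are strategic substitutes.

-2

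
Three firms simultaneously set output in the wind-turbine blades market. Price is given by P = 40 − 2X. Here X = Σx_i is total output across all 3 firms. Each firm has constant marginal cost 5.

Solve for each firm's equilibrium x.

A representative firm's profit is π_i = x_i(40 − 2X) − 5x_i, with X = x_i + Σ_{j≠i} x_j.
First-order condition: 35 − 4x_i − 2Σ_{j≠i} x_j = 0.
In a symmetric equilibrium every firm chooses the same x, so Σ_{j≠i} x_j = 2x. The condition becomes 35 − 8x = 0, giving x = 35/8 = 4.375.

4.375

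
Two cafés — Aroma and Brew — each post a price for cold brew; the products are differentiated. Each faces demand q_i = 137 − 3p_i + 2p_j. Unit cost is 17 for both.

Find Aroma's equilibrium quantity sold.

Aroma's profit: π = (p_{Aroma} − 17)(137 − 3p_{Aroma} + 2p_{Brew}).
∂π/∂p_{Aroma} = 188 − 6p_{Aroma} + 2p_{Brew} = 0 ⇒ p_{Aroma} = 94/3 + (1/3)p_{Brew}.
By symmetry p_{Brew} = p_{Aroma}; substituting into the reaction function, (2/3)p_{Aroma} = 94/3 and p_{Aroma} = 47.
q_{Aroma} = 137 − 3·47 + 2·47 = 90.

90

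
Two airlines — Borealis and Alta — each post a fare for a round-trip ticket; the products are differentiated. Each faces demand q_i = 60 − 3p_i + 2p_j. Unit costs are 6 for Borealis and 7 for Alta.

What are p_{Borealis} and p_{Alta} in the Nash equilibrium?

Borealis's profit: π = (p_{Borealis} − 6)(60 − 3p_{Borealis} + 2p_{Alta}).
∂π/∂p_{Borealis} = 78 − 6p_{Borealis} + 2p_{Alta} = 0 ⇒ p_{Borealis} = 13 + (1/3)p_{Alta}.
Similarly p_{Alta} = 13.5 + (1/3)p_{Borealis}.
Solving the two reaction functions simultaneously: (1 − (1/3)(1/3))p_{Borealis} = 13 + (1/3)·13.5, so (8/9)p_{Borealis} = 17.5 and p_{Borealis} = 19.6875.
Then p_{Alta} = 13.5 + (1/3)·19.6875 = 20.0625.

19.6875, 20.0625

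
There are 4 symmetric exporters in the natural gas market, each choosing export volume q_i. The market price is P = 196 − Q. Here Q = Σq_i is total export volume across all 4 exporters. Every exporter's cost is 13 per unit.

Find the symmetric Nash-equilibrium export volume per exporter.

36.6

A representative exporter's profit is π_i = q_i(196 − Q) − 13q_i, with Q = q_i + Σ_{j≠i} q_j.
First-order condition: 183 − 2q_i − Σ_{j≠i} q_j = 0.
Imposing symmetry (q_j = q for all j) turns Σ_{j≠i} q_j into 3q, so 183 = 5q and q = 36.6.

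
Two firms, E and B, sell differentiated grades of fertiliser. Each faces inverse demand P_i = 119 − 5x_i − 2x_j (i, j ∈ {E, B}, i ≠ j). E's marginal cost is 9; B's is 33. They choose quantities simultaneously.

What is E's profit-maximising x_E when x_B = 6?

9.8

Firm E's profit: π = x_E(119 − 5x_E − 2x_B) − 9x_E.
∂π/∂x_E = 110 − 10x_E − 2x_B = 0 ⇒ x_E = 11 − 0.2x_B.
At x_B = 6: x_E = 11 − 0.2·6 = 9.8.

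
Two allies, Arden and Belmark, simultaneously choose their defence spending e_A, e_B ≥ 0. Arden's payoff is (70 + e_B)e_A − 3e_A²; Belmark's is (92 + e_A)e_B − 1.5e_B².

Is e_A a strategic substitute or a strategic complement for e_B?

strategic complements

Expanding Arden's payoff: 70e_A + e_Be_A − 3e_A².
∂π/∂e_A = 70 + e_B − 6e_A = 0, so e_A = 35/3 + (1/6)e_B.
The best-response slope de_A/de_B = 1/6 > 0: the reaction function is upward-sloping, so the choices are strategic complements.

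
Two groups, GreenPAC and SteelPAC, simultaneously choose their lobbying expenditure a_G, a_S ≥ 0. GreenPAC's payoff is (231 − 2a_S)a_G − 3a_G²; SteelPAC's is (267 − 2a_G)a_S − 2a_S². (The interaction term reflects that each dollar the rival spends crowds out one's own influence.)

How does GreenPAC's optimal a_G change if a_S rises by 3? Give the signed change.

-1

Expanding GreenPAC's payoff: 231a_G − 2a_Sa_G − 3a_G².
∂π/∂a_G = 231 − 2a_S − 6a_G = 0, so a_G = 38.5 − (1/3)a_S.
The reaction-function slope is −1/3, so a 3-unit rise in a_S moves a_G by −1/3 × 3 = −1. GreenPAC's best response falls — the actions are strategic substitutes.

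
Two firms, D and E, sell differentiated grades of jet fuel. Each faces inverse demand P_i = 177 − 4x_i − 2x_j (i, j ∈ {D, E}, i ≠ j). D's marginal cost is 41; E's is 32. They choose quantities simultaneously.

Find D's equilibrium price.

Firm D's profit: π = x_D(177 − 4x_D − 2x_E) − 41x_D.
∂π/∂x_D = 136 − 8x_D − 2x_E = 0 ⇒ x_D = 17 − 0.25x_E.
Similarly x_E = 18.125 − 0.25x_D.
Substituting the second reaction function into the first: x_D = 17 − 0.25(18.125 − 0.25x_D), which gives 0.9375x_D = 399/32 ⇒ x_D = 13.3.
Then x_E = 18.125 − 0.25·13.3 = 14.8.
P_D = 177 − 4·13.3 − 2·14.8 = 94.2.

94.2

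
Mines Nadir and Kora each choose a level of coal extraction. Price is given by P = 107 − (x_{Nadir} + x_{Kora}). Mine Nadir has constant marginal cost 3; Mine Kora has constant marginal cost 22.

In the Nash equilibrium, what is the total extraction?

Mine Nadir's profit: π = x_{Nadir}(107 − (x_{Nadir} + x_{Kora})) − 3x_{Nadir}.
∂π/∂x_{Nadir} = 104 − 2x_{Nadir} − x_{Kora} = 0, so x_{Nadir} = 52 − 0.5x_{Kora}.
By the same steps for Kora: x_{Kora} = 42.5 − 0.5x_{Nadir}.
Solving the two reaction functions simultaneously: (1 − (−0.5)(−0.5))x_{Nadir} = 52 − 0.5·42.5, so 0.75x_{Nadir} = 30.75 and x_{Nadir} = 41.
Then x_{Kora} = 42.5 − 0.5·41 = 22.
Total extraction: 41 + 22 = 63.

63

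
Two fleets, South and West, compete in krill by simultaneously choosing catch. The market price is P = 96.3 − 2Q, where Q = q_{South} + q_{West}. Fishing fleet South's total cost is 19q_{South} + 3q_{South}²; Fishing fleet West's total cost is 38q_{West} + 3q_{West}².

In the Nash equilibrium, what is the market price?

73.7

Fishing fleet South's profit: π = q_{South}(96.3 − 2(q_{South} + q_{West})) − 19q_{South} − 3q_{South}².
∂π/∂q_{South} = 77.3 − 10q_{South} − 2q_{West} = 0, so q_{South} = 7.73 − 0.2q_{West}.
By the same steps for West: q_{West} = 5.83 − 0.2q_{South}.
Plugging q_{West} into South's best response: q_{South} = 7.73 − 0.2(5.83 − 0.2q_{South}) ⇒ 0.96q_{South} = 6.564, so q_{South} = 6.8375.
Then q_{West} = 5.83 − 0.2·6.8375 = 4.4625.
Equilibrium price: P = 96.3 − 2·11.3 = 73.7.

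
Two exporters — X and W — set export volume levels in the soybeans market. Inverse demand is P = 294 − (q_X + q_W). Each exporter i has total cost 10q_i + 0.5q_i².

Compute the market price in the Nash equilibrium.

Exporter X's profit: π = q_X(294 − (q_X + q_W)) − 10q_X − 0.5q_X².
∂π/∂q_X = 284 − 3q_X − q_W = 0, so q_X = 284/3 − (1/3)q_W.
Setting q_X = q_W in the reaction function: q_X = 284/3 − (1/3)q_X, so q_X = (284/3) / (4/3) = 71.
Equilibrium price: P = 294 − 142 = 152.

152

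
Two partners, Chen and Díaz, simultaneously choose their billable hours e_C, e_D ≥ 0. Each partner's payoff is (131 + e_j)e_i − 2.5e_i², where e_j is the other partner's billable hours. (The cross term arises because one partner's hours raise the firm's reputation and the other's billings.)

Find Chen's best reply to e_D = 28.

Chen's payoff is (131 + e_D)e_C − 2.5e_C².
∂π/∂e_C = 131 + e_D − 5e_C = 0, so e_C = 26.2 + 0.2e_D.
At e_D = 28: e_C = 26.2 + 0.2·28 = 31.8.

31.8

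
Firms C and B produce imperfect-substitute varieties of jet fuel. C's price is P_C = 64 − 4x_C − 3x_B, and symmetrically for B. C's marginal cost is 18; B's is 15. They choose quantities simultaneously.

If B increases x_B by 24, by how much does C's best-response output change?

Firm C's profit: π = x_C(64 − 4x_C − 3x_B) − 18x_C.
∂π/∂x_C = 46 − 8x_C − 3x_B = 0 ⇒ x_C = 5.75 − 0.375x_B.
The reaction-function slope is −0.375, so a 24-unit rise in x_B moves x_C by −0.375 × 24 = −9. C's best response falls — the actions are strategic substitutes.

-9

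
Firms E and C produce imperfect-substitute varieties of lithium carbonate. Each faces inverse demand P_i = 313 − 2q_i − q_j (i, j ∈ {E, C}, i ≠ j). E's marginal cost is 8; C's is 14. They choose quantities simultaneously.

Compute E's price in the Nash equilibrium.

130.8

Firm E's profit: π = q_E(313 − 2q_E − q_C) − 8q_E.
∂π/∂q_E = 305 − 4q_E − q_C = 0 ⇒ q_E = 76.25 − 0.25q_C.
Similarly q_C = 74.75 − 0.25q_E.
Plugging q_C into E's best response: q_E = 76.25 − 0.25(74.75 − 0.25q_E) ⇒ 0.9375q_E = 57.5625, so q_E = 61.4.
Then q_C = 74.75 − 0.25·61.4 = 59.4.
P_E = 313 − 2·61.4 − 59.4 = 130.8.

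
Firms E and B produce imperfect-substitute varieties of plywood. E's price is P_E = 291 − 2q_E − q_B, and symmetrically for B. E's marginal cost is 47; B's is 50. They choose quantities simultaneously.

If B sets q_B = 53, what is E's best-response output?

47.75

Firm E's profit: π = q_E(291 − 2q_E − q_B) − 47q_E.
∂π/∂q_E = 244 − 4q_E − q_B = 0 ⇒ q_E = 61 − 0.25q_B.
At q_B = 53: q_E = 61 − 0.25·53 = 47.75.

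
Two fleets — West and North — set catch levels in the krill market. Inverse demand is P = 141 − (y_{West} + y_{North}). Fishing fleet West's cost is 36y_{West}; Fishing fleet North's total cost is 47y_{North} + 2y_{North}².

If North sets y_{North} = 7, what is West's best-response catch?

Fishing fleet West's profit: π = y_{West}(141 − (y_{West} + y_{North})) − 36y_{West}.
∂π/∂y_{West} = 105 − 2y_{West} − y_{North} = 0, so y_{West} = 52.5 − 0.5y_{North}.
At y_{North} = 7: y_{West} = 52.5 − 0.5·7 = 49.

49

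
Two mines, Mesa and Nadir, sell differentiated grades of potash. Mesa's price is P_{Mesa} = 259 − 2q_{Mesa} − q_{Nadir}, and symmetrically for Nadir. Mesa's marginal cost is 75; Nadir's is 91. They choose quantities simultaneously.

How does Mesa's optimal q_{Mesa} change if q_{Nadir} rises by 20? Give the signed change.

Mine Mesa's profit: π = q_{Mesa}(259 − 2q_{Mesa} − q_{Nadir}) − 75q_{Mesa}.
∂π/∂q_{Mesa} = 184 − 4q_{Mesa} − q_{Nadir} = 0 ⇒ q_{Mesa} = 46 − 0.25q_{Nadir}.
The reaction-function slope is −0.25, so a 20-unit rise in q_{Nadir} moves q_{Mesa} by −0.25 × 20 = −5. Mesa's best response falls — the actions are strategic substitutes.

-5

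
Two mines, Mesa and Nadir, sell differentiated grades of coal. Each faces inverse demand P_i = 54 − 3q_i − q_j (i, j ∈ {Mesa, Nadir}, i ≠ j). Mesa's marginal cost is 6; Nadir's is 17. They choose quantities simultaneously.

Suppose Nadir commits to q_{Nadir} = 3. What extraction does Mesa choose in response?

Mine Mesa's profit: π = q_{Mesa}(54 − 3q_{Mesa} − q_{Nadir}) − 6q_{Mesa}.
∂π/∂q_{Mesa} = 48 − 6q_{Mesa} − q_{Nadir} = 0 ⇒ q_{Mesa} = 8 − (1/6)q_{Nadir}.
At q_{Nadir} = 3: q_{Mesa} = 8 − (1/6)·3 = 7.5.

7.5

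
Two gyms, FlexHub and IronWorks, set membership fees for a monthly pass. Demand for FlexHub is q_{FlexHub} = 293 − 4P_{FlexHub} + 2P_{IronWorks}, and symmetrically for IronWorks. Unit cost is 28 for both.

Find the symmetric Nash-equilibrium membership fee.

FlexHub's profit: π = (P_{FlexHub} − 28)(293 − 4P_{FlexHub} + 2P_{IronWorks}).
∂π/∂P_{FlexHub} = 405 − 8P_{FlexHub} + 2P_{IronWorks} = 0 ⇒ P_{FlexHub} = 50.625 + 0.25P_{IronWorks}.
Setting P_{FlexHub} = P_{IronWorks} in the reaction function: P_{FlexHub} = 50.625 + 0.25P_{FlexHub}, so P_{FlexHub} = 50.625 / 0.75 = 67.5.

67.5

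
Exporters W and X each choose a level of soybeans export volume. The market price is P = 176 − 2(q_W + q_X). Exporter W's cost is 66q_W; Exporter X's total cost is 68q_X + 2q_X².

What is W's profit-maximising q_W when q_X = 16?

Exporter W's profit: π = q_W(176 − 2(q_W + q_X)) − 66q_W.
∂π/∂q_W = 110 − 4q_W − 2q_X = 0, so q_W = 27.5 − 0.5q_X.
At q_X = 16: q_W = 27.5 − 0.5·16 = 19.5.

19.5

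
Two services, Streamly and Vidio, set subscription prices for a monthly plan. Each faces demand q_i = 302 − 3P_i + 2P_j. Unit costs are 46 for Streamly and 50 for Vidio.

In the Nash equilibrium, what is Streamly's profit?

Streamly's profit: π = (P_{Streamly} − 46)(302 − 3P_{Streamly} + 2P_{Vidio}).
∂π/∂P_{Streamly} = 440 − 6P_{Streamly} + 2P_{Vidio} = 0 ⇒ P_{Streamly} = 220/3 + (1/3)P_{Vidio}.
Similarly P_{Vidio} = 226/3 + (1/3)P_{Streamly}.
Solving the two reaction functions simultaneously: (1 − (1/3)(1/3))P_{Streamly} = 220/3 + (1/3)·(226/3), so (8/9)P_{Streamly} = 886/9 and P_{Streamly} = 110.75.
Then P_{Vidio} = 226/3 + (1/3)·110.75 = 112.25.
q_{Streamly} = 302 − 3·110.75 + 2·112.25 = 194.25.
Profit = (110.75 − 46)·194.25 = 12577.6875.

12577.6875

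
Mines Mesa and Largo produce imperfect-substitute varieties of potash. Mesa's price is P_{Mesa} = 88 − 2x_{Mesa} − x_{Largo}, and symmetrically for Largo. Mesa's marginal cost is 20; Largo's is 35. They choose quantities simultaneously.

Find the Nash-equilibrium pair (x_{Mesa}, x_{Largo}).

14.6, 9.6

Mine Mesa's profit: π = x_{Mesa}(88 − 2x_{Mesa} − x_{Largo}) − 20x_{Mesa}.
∂π/∂x_{Mesa} = 68 − 4x_{Mesa} − x_{Largo} = 0 ⇒ x_{Mesa} = 17 − 0.25x_{Largo}.
Similarly x_{Largo} = 13.25 − 0.25x_{Mesa}.
Substituting the second reaction function into the first: x_{Mesa} = 17 − 0.25(13.25 − 0.25x_{Mesa}), which gives 0.9375x_{Mesa} = 13.6875 ⇒ x_{Mesa} = 14.6.
Then x_{Largo} = 13.25 − 0.25·14.6 = 9.6.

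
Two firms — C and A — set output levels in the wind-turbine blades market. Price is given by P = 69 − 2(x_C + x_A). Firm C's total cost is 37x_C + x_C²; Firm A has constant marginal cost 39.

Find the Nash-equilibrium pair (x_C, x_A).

3.4, 5.8

Firm C's profit: π = x_C(69 − 2(x_C + x_A)) − 37x_C − x_C².
∂π/∂x_C = 32 − 6x_C − 2x_A = 0, so x_C = 16/3 − (1/3)x_A.
For A: ∂π/∂x_A = 30 − 4x_A − 2x_C = 0 ⇒ x_A = 7.5 − 0.5x_C.
Solving the two reaction functions simultaneously: (1 − (−1/3)(−0.5))x_C = 16/3 − (1/3)·7.5, so (5/6)x_C = 17/6 and x_C = 3.4.
Then x_A = 7.5 − 0.5·3.4 = 5.8.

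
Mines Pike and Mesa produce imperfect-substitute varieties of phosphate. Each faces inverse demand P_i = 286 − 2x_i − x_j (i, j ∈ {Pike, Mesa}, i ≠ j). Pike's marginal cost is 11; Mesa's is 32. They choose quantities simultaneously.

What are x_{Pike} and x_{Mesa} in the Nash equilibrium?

56.4, 49.4

Mine Pike's profit: π = x_{Pike}(286 − 2x_{Pike} − x_{Mesa}) − 11x_{Pike}.
∂π/∂x_{Pike} = 275 − 4x_{Pike} − x_{Mesa} = 0 ⇒ x_{Pike} = 68.75 − 0.25x_{Mesa}.
Similarly x_{Mesa} = 63.5 − 0.25x_{Pike}.
Solving the two reaction functions simultaneously: (1 − (−0.25)(−0.25))x_{Pike} = 68.75 − 0.25·63.5, so 0.9375x_{Pike} = 52.875 and x_{Pike} = 56.4.
Then x_{Mesa} = 63.5 − 0.25·56.4 = 49.4.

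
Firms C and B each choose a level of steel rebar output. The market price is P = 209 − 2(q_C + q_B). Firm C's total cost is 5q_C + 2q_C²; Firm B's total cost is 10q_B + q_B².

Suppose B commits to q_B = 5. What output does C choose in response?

24.25

Firm C's profit: π = q_C(209 − 2(q_C + q_B)) − 5q_C − 2q_C².
∂π/∂q_C = 204 − 8q_C − 2q_B = 0, so q_C = 25.5 − 0.25q_B.
At q_B = 5: q_C = 25.5 − 0.25·5 = 24.25.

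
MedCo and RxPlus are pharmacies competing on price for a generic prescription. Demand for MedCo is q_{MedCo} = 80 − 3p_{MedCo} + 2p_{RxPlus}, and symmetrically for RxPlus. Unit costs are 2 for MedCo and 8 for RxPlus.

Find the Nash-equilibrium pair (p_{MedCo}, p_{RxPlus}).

MedCo's profit: π = (p_{MedCo} − 2)(80 − 3p_{MedCo} + 2p_{RxPlus}).
∂π/∂p_{MedCo} = 86 − 6p_{MedCo} + 2p_{RxPlus} = 0 ⇒ p_{MedCo} = 43/3 + (1/3)p_{RxPlus}.
Similarly p_{RxPlus} = 52/3 + (1/3)p_{MedCo}.
Plugging p_{RxPlus} into MedCo's best response: p_{MedCo} = 43/3 + (1/3)(52/3 + (1/3)p_{MedCo}) ⇒ (8/9)p_{MedCo} = 181/9, so p_{MedCo} = 22.625.
Then p_{RxPlus} = 52/3 + (1/3)·22.625 = 24.875.

22.625, 24.875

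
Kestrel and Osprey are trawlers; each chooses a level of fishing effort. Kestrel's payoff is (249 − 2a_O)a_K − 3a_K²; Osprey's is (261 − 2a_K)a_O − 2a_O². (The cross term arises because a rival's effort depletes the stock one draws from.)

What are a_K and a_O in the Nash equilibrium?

23.7, 53.4

Expanding Kestrel's payoff: 249a_K − 2a_Oa_K − 3a_K².
∂π/∂a_K = 249 − 2a_O − 6a_K = 0, so a_K = 41.5 − (1/3)a_O.
Likewise for Osprey: a_O = 65.25 − 0.5a_K.
Substituting the second reaction function into the first: a_K = 41.5 − (1/3)(65.25 − 0.5a_K), which gives (5/6)a_K = 19.75 ⇒ a_K = 23.7.
Then a_O = 65.25 − 0.5·23.7 = 53.4.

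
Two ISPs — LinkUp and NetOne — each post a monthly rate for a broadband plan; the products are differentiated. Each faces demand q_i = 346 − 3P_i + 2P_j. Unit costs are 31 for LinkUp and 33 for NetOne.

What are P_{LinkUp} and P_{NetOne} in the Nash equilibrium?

110.125, 110.875

LinkUp's profit: π = (P_{LinkUp} − 31)(346 − 3P_{LinkUp} + 2P_{NetOne}).
∂π/∂P_{LinkUp} = 439 − 6P_{LinkUp} + 2P_{NetOne} = 0 ⇒ P_{LinkUp} = 439/6 + (1/3)P_{NetOne}.
Similarly P_{NetOne} = 445/6 + (1/3)P_{LinkUp}.
Solving the two reaction functions simultaneously: (1 − (1/3)(1/3))P_{LinkUp} = 439/6 + (1/3)·(445/6), so (8/9)P_{LinkUp} = 881/9 and P_{LinkUp} = 110.125.
Then P_{NetOne} = 445/6 + (1/3)·110.125 = 110.875.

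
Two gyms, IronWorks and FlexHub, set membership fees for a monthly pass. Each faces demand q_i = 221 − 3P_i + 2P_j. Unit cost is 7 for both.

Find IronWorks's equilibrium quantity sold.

160.5

IronWorks's profit: π = (P_{IronWorks} − 7)(221 − 3P_{IronWorks} + 2P_{FlexHub}).
∂π/∂P_{IronWorks} = 242 − 6P_{IronWorks} + 2P_{FlexHub} = 0 ⇒ P_{IronWorks} = 121/3 + (1/3)P_{FlexHub}.
The game is symmetric, so in equilibrium P_{FlexHub} = P_{IronWorks}: the reaction function gives (2/3)P_{IronWorks} = 121/3, hence P_{IronWorks} = 60.5.
q_{IronWorks} = 221 − 3·60.5 + 2·60.5 = 160.5.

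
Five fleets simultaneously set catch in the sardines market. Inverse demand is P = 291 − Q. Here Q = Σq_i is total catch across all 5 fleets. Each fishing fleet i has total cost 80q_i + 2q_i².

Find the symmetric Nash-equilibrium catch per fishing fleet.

A representative fishing fleet's profit is π_i = q_i(291 − Q) − 80q_i − 2q_i², with Q = q_i + Σ_{j≠i} q_j.
First-order condition: 211 − 6q_i − Σ_{j≠i} q_j = 0.
In a symmetric equilibrium every fishing fleet chooses the same q, so Σ_{j≠i} q_j = 4q. The condition becomes 211 − 10q = 0, giving q = 211/10 = 21.1.

21.1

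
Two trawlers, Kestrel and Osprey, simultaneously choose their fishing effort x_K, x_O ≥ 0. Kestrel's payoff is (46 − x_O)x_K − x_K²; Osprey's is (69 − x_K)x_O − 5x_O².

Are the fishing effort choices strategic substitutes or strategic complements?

Expanding Kestrel's payoff: 46x_K − x_Ox_K − x_K².
∂π/∂x_K = 46 − x_O − 2x_K = 0, so x_K = 23 − 0.5x_O.
The best-response slope dx_K/dx_O = −0.5 < 0: the reaction function is downward-sloping, so the choices are strategic substitutes.

strategic substitutes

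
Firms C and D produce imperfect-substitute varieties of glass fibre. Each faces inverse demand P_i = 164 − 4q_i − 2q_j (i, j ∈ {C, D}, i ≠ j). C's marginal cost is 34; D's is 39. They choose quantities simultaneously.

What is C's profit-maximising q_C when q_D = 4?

Firm C's profit: π = q_C(164 − 4q_C − 2q_D) − 34q_C.
∂π/∂q_C = 130 − 8q_C − 2q_D = 0 ⇒ q_C = 16.25 − 0.25q_D.
At q_D = 4: q_C = 16.25 − 0.25·4 = 15.25.

15.25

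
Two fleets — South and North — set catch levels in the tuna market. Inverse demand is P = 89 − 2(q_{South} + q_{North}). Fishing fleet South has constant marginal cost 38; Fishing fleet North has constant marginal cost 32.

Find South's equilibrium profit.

Fishing fleet South's profit: π = q_{South}(89 − 2(q_{South} + q_{North})) − 38q_{South}.
∂π/∂q_{South} = 51 − 4q_{South} − 2q_{North} = 0, so q_{South} = 12.75 − 0.5q_{North}.
By the same steps for North: q_{North} = 14.25 − 0.5q_{South}.
Substituting the second reaction function into the first: q_{South} = 12.75 − 0.5(14.25 − 0.5q_{South}), which gives 0.75q_{South} = 5.625 ⇒ q_{South} = 7.5.
Then q_{North} = 14.25 − 0.5·7.5 = 10.5.
Price P = 89 − 2·18 = 53.
South's profit: (53 − 38)·7.5 = 112.5.

112.5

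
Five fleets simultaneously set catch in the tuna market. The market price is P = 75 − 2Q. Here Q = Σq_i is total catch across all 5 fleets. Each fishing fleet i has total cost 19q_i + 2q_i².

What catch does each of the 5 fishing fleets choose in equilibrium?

A representative fishing fleet's profit is π_i = q_i(75 − 2Q) − 19q_i − 2q_i², with Q = q_i + Σ_{j≠i} q_j.
First-order condition: 56 − 8q_i − 2Σ_{j≠i} q_j = 0.
With identical fishing fleets, set every q_j = q: then 56 − 8q − 8q = 0, i.e. q = 56/16 = 3.5.

3.5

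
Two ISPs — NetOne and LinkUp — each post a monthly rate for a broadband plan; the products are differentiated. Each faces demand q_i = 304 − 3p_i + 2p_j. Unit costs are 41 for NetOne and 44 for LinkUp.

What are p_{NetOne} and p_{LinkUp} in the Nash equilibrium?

107.3125, 108.4375

NetOne's profit: π = (p_{NetOne} − 41)(304 − 3p_{NetOne} + 2p_{LinkUp}).
∂π/∂p_{NetOne} = 427 − 6p_{NetOne} + 2p_{LinkUp} = 0 ⇒ p_{NetOne} = 427/6 + (1/3)p_{LinkUp}.
Similarly p_{LinkUp} = 218/3 + (1/3)p_{NetOne}.
Substituting the second reaction function into the first: p_{NetOne} = 427/6 + (1/3)(218/3 + (1/3)p_{NetOne}), which gives (8/9)p_{NetOne} = 1717/18 ⇒ p_{NetOne} = 107.3125.
Then p_{LinkUp} = 218/3 + (1/3)·107.3125 = 108.4375.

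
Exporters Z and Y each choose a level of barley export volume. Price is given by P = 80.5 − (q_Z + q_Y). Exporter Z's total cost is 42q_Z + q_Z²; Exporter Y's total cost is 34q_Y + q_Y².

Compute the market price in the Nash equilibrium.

Exporter Z's profit: π = q_Z(80.5 − (q_Z + q_Y)) − 42q_Z − q_Z².
∂π/∂q_Z = 38.5 − 4q_Z − q_Y = 0, so q_Z = 9.625 − 0.25q_Y.
By the same steps for Y: q_Y = 11.625 − 0.25q_Z.
Solving the two reaction functions simultaneously: (1 − (−0.25)(−0.25))q_Z = 9.625 − 0.25·11.625, so 0.9375q_Z = 215/32 and q_Z = 43/6.
Then q_Y = 11.625 − 0.25·(43/6) = 59/6.
Equilibrium price: P = 80.5 − 17 = 63.5.

63.5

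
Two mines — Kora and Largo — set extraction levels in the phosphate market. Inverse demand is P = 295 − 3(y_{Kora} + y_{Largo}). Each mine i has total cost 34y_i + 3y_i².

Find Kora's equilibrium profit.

Mine Kora's profit: π = y_{Kora}(295 − 3(y_{Kora} + y_{Largo})) − 34y_{Kora} − 3y_{Kora}².
∂π/∂y_{Kora} = 261 − 12y_{Kora} − 3y_{Largo} = 0, so y_{Kora} = 21.75 − 0.25y_{Largo}.
By symmetry y_{Largo} = y_{Kora}; substituting into the reaction function, 1.25y_{Kora} = 21.75 and y_{Kora} = 17.4.
Price P = 295 − 3·34.8 = 190.6.
Kora's profit: (190.6 − 34)·17.4 − 3(17.4)² = 1816.56.

1816.56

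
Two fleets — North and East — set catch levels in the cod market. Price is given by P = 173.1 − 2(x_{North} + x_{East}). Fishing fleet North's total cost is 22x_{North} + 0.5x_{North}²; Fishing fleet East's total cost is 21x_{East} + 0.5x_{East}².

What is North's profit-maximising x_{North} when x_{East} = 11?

25.82

Fishing fleet North's profit: π = x_{North}(173.1 − 2(x_{North} + x_{East})) − 22x_{North} − 0.5x_{North}².
∂π/∂x_{North} = 151.1 − 5x_{North} − 2x_{East} = 0, so x_{North} = 30.22 − 0.4x_{East}.
At x_{East} = 11: x_{North} = 30.22 − 0.4·11 = 25.82.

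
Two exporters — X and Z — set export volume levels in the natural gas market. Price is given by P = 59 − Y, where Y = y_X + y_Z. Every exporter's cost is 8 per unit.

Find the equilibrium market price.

25

Exporter X's profit: π = y_X(59 − (y_X + y_Z)) − 8y_X.
∂π/∂y_X = 51 − 2y_X − y_Z = 0, so y_X = 25.5 − 0.5y_Z.
The game is symmetric, so in equilibrium y_Z = y_X: the reaction function gives 1.5y_X = 25.5, hence y_X = 17.
Equilibrium price: P = 59 − 34 = 25.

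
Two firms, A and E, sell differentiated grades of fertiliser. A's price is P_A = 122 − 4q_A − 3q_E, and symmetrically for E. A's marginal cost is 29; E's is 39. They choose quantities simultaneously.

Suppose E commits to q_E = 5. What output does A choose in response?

9.75

Firm A's profit: π = q_A(122 − 4q_A − 3q_E) − 29q_A.
∂π/∂q_A = 93 − 8q_A − 3q_E = 0 ⇒ q_A = 11.625 − 0.375q_E.
At q_E = 5: q_A = 11.625 − 0.375·5 = 9.75.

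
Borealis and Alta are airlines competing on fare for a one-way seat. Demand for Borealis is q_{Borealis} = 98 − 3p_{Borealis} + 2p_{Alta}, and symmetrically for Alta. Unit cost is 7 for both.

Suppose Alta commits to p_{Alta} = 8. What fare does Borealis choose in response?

22.5

Borealis's profit: π = (p_{Borealis} − 7)(98 − 3p_{Borealis} + 2p_{Alta}).
∂π/∂p_{Borealis} = 119 − 6p_{Borealis} + 2p_{Alta} = 0 ⇒ p_{Borealis} = 119/6 + (1/3)p_{Alta}.
At p_{Alta} = 8: p_{Borealis} = 119/6 + (1/3)·8 = 22.5.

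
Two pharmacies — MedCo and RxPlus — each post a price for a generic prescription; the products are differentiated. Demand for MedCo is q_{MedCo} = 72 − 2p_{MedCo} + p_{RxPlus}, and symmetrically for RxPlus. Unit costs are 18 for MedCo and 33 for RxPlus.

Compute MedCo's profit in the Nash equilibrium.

800

MedCo's profit: π = (p_{MedCo} − 18)(72 − 2p_{MedCo} + p_{RxPlus}).
∂π/∂p_{MedCo} = 108 − 4p_{MedCo} + p_{RxPlus} = 0 ⇒ p_{MedCo} = 27 + 0.25p_{RxPlus}.
Similarly p_{RxPlus} = 34.5 + 0.25p_{MedCo}.
Plugging p_{RxPlus} into MedCo's best response: p_{MedCo} = 27 + 0.25(34.5 + 0.25p_{MedCo}) ⇒ 0.9375p_{MedCo} = 35.625, so p_{MedCo} = 38.
Then p_{RxPlus} = 34.5 + 0.25·38 = 44.
q_{MedCo} = 72 − 2·38 + 44 = 40.
Profit = (38 − 18)·40 = 800.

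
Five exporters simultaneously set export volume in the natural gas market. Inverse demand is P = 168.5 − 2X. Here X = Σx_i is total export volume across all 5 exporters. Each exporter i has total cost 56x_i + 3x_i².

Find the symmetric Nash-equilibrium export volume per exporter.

A representative exporter's profit is π_i = x_i(168.5 − 2X) − 56x_i − 3x_i², with X = x_i + Σ_{j≠i} x_j.
First-order condition: 112.5 − 10x_i − 2Σ_{j≠i} x_j = 0.
In a symmetric equilibrium every exporter chooses the same x, so Σ_{j≠i} x_j = 4x. The condition becomes 112.5 − 18x = 0, giving x = 112.5/18 = 6.25.

6.25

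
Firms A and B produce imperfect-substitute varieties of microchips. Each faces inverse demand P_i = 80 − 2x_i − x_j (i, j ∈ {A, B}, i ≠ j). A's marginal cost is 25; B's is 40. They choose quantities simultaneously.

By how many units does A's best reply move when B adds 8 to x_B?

-2

Firm A's profit: π = x_A(80 − 2x_A − x_B) − 25x_A.
∂π/∂x_A = 55 − 4x_A − x_B = 0 ⇒ x_A = 13.75 − 0.25x_B.
The reaction-function slope is −0.25, so an 8-unit rise in x_B moves x_A by −0.25 × 8 = −2. A's best response falls — the actions are strategic substitutes.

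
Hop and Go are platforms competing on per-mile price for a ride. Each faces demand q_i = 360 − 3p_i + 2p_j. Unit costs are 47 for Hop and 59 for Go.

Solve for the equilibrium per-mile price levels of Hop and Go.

Hop's profit: π = (p_{Hop} − 47)(360 − 3p_{Hop} + 2p_{Go}).
∂π/∂p_{Hop} = 501 − 6p_{Hop} + 2p_{Go} = 0 ⇒ p_{Hop} = 83.5 + (1/3)p_{Go}.
Similarly p_{Go} = 89.5 + (1/3)p_{Hop}.
Solving the two reaction functions simultaneously: (1 − (1/3)(1/3))p_{Hop} = 83.5 + (1/3)·89.5, so (8/9)p_{Hop} = 340/3 and p_{Hop} = 127.5.
Then p_{Go} = 89.5 + (1/3)·127.5 = 132.

127.5, 132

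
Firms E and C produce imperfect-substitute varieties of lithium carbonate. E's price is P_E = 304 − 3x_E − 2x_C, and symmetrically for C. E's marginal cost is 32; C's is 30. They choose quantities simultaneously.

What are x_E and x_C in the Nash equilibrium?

Firm E's profit: π = x_E(304 − 3x_E − 2x_C) − 32x_E.
∂π/∂x_E = 272 − 6x_E − 2x_C = 0 ⇒ x_E = 136/3 − (1/3)x_C.
Similarly x_C = 137/3 − (1/3)x_E.
Plugging x_C into E's best response: x_E = 136/3 − (1/3)(137/3 − (1/3)x_E) ⇒ (8/9)x_E = 271/9, so x_E = 33.875.
Then x_C = 137/3 − (1/3)·33.875 = 34.375.

33.875, 34.375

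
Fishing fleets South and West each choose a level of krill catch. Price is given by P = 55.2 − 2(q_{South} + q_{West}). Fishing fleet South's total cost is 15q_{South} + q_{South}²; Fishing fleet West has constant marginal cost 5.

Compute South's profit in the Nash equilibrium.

27.3612

Fishing fleet South's profit: π = q_{South}(55.2 − 2(q_{South} + q_{West})) − 15q_{South} − q_{South}².
∂π/∂q_{South} = 40.2 − 6q_{South} − 2q_{West} = 0, so q_{South} = 6.7 − (1/3)q_{West}.
For West: ∂π/∂q_{West} = 50.2 − 4q_{West} − 2q_{South} = 0 ⇒ q_{West} = 12.55 − 0.5q_{South}.
Substituting the second reaction function into the first: q_{South} = 6.7 − (1/3)(12.55 − 0.5q_{South}), which gives (5/6)q_{South} = 151/60 ⇒ q_{South} = 3.02.
Then q_{West} = 12.55 − 0.5·3.02 = 11.04.
Price P = 55.2 − 2·14.06 = 27.08.
South's profit: (27.08 − 15)·3.02 − (3.02)² = 27.3612.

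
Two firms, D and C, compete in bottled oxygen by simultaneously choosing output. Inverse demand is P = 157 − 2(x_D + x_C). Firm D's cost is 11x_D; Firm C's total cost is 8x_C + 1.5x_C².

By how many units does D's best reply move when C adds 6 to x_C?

Firm D's profit: π = x_D(157 − 2(x_D + x_C)) − 11x_D.
∂π/∂x_D = 146 − 4x_D − 2x_C = 0, so x_D = 36.5 − 0.5x_C.
The reaction-function slope is −0.5, so a 6-unit rise in x_C moves x_D by −0.5 × 6 = −3. D's best response falls — the actions are strategic substitutes.

-3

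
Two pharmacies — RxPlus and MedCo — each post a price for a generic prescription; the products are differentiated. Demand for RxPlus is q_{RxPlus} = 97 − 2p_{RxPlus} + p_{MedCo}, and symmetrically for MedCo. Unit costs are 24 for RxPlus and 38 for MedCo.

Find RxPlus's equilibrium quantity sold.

RxPlus's profit: π = (p_{RxPlus} − 24)(97 − 2p_{RxPlus} + p_{MedCo}).
∂π/∂p_{RxPlus} = 145 − 4p_{RxPlus} + p_{MedCo} = 0 ⇒ p_{RxPlus} = 36.25 + 0.25p_{MedCo}.
Similarly p_{MedCo} = 43.25 + 0.25p_{RxPlus}.
Solving the two reaction functions simultaneously: (1 − (0.25)(0.25))p_{RxPlus} = 36.25 + 0.25·43.25, so 0.9375p_{RxPlus} = 47.0625 and p_{RxPlus} = 50.2.
Then p_{MedCo} = 43.25 + 0.25·50.2 = 55.8.
q_{RxPlus} = 97 − 2·50.2 + 55.8 = 52.4.

52.4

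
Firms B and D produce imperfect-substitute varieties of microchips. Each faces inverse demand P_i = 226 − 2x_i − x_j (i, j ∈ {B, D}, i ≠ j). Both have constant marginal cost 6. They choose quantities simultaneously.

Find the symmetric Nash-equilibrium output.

Firm B's profit: π = x_B(226 − 2x_B − x_D) − 6x_B.
∂π/∂x_B = 220 − 4x_B − x_D = 0 ⇒ x_B = 55 − 0.25x_D.
By symmetry x_D = x_B; substituting into the reaction function, 1.25x_B = 55 and x_B = 44.

44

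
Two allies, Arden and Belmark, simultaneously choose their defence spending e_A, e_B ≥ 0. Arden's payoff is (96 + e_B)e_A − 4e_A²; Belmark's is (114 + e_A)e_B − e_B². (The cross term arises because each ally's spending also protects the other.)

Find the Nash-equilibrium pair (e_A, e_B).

20.4, 67.2

Expanding Arden's payoff: 96e_A + e_Be_A − 4e_A².
∂π/∂e_A = 96 + e_B − 8e_A = 0, so e_A = 12 + 0.125e_B.
Likewise for Belmark: e_B = 57 + 0.5e_A.
Plugging e_B into Arden's best response: e_A = 12 + 0.125(57 + 0.5e_A) ⇒ 0.9375e_A = 19.125, so e_A = 20.4.
Then e_B = 57 + 0.5·20.4 = 67.2.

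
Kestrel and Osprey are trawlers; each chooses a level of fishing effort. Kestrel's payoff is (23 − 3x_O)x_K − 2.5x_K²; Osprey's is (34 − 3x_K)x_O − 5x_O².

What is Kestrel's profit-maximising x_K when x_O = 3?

Expanding Kestrel's payoff: 23x_K − 3x_Ox_K − 2.5x_K².
∂π/∂x_K = 23 − 3x_O − 5x_K = 0, so x_K = 4.6 − 0.6x_O.
At x_O = 3: x_K = 4.6 − 0.6·3 = 2.8.

2.8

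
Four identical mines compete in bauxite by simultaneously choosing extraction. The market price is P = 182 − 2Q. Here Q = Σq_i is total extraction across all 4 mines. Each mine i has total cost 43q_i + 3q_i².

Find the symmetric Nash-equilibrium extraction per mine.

8.6875

A representative mine's profit is π_i = q_i(182 − 2Q) − 43q_i − 3q_i², with Q = q_i + Σ_{j≠i} q_j.
First-order condition: 139 − 10q_i − 2Σ_{j≠i} q_j = 0.
Imposing symmetry (q_j = q for all j) turns Σ_{j≠i} q_j into 3q, so 139 = 16q and q = 8.6875.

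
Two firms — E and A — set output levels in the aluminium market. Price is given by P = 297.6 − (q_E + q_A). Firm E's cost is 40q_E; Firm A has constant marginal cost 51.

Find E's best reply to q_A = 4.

Firm E's profit: π = q_E(297.6 − (q_E + q_A)) − 40q_E.
∂π/∂q_E = 257.6 − 2q_E − q_A = 0, so q_E = 128.8 − 0.5q_A.
At q_A = 4: q_E = 128.8 − 0.5·4 = 126.8.

126.8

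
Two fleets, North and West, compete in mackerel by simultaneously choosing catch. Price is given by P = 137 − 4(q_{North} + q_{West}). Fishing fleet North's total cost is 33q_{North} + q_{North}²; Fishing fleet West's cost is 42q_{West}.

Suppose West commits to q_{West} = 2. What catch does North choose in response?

Fishing fleet North's profit: π = q_{North}(137 − 4(q_{North} + q_{West})) − 33q_{North} − q_{North}².
∂π/∂q_{North} = 104 − 10q_{North} − 4q_{West} = 0, so q_{North} = 10.4 − 0.4q_{West}.
At q_{West} = 2: q_{North} = 10.4 − 0.4·2 = 9.6.

9.6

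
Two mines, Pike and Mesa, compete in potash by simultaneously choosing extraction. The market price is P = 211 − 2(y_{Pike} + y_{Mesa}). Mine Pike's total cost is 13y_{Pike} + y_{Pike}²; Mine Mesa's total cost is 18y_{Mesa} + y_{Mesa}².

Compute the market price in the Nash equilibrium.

113.25

Mine Pike's profit: π = y_{Pike}(211 − 2(y_{Pike} + y_{Mesa})) − 13y_{Pike} − y_{Pike}².
∂π/∂y_{Pike} = 198 − 6y_{Pike} − 2y_{Mesa} = 0, so y_{Pike} = 33 − (1/3)y_{Mesa}.
By the same steps for Mesa: y_{Mesa} = 193/6 − (1/3)y_{Pike}.
Substituting the second reaction function into the first: y_{Pike} = 33 − (1/3)(193/6 − (1/3)y_{Pike}), which gives (8/9)y_{Pike} = 401/18 ⇒ y_{Pike} = 25.0625.
Then y_{Mesa} = 193/6 − (1/3)·25.0625 = 23.8125.
Equilibrium price: P = 211 − 2·48.875 = 113.25.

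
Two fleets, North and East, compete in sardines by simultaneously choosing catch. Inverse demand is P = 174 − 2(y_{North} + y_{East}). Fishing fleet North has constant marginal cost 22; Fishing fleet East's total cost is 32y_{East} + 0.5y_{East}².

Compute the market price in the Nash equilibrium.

81.5

Fishing fleet North's profit: π = y_{North}(174 − 2(y_{North} + y_{East})) − 22y_{North}.
∂π/∂y_{North} = 152 − 4y_{North} − 2y_{East} = 0, so y_{North} = 38 − 0.5y_{East}.
For East: ∂π/∂y_{East} = 142 − 5y_{East} − 2y_{North} = 0 ⇒ y_{East} = 28.4 − 0.4y_{North}.
Plugging y_{East} into North's best response: y_{North} = 38 − 0.5(28.4 − 0.4y_{North}) ⇒ 0.8y_{North} = 23.8, so y_{North} = 29.75.
Then y_{East} = 28.4 − 0.4·29.75 = 16.5.
Equilibrium price: P = 174 − 2·46.25 = 81.5.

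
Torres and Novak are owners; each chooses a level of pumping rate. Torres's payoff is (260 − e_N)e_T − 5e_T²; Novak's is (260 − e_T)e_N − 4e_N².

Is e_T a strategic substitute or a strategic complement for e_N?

Expanding Torres's payoff: 260e_T − e_Ne_T − 5e_T².
∂π/∂e_T = 260 − e_N − 10e_T = 0, so e_T = 26 − 0.1e_N.
The best-response slope de_T/de_N = −0.1 < 0: the reaction function is downward-sloping, so the choices are strategic substitutes.

strategic substitutes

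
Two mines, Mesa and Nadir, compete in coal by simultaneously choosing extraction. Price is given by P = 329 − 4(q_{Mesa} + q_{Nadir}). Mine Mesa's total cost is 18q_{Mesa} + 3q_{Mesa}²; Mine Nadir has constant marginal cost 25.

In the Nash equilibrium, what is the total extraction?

44.625

Mine Mesa's profit: π = q_{Mesa}(329 − 4(q_{Mesa} + q_{Nadir})) − 18q_{Mesa} − 3q_{Mesa}².
∂π/∂q_{Mesa} = 311 − 14q_{Mesa} − 4q_{Nadir} = 0, so q_{Mesa} = 311/14 − (2/7)q_{Nadir}.
For Nadir: ∂π/∂q_{Nadir} = 304 − 8q_{Nadir} − 4q_{Mesa} = 0 ⇒ q_{Nadir} = 38 − 0.5q_{Mesa}.
Solving the two reaction functions simultaneously: (1 − (−2/7)(−0.5))q_{Mesa} = 311/14 − (2/7)·38, so (6/7)q_{Mesa} = 159/14 and q_{Mesa} = 13.25.
Then q_{Nadir} = 38 − 0.5·13.25 = 31.375.
Total extraction: 13.25 + 31.375 = 44.625.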